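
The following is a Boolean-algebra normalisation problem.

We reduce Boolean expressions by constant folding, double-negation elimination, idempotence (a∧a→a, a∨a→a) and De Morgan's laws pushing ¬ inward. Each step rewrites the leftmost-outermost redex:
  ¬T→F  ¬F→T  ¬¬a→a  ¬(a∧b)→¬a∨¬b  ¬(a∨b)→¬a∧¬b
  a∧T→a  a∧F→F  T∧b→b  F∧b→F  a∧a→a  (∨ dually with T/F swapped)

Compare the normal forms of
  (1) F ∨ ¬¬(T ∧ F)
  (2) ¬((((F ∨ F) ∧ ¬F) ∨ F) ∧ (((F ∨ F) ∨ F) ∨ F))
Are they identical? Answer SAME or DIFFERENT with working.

Term A:
  start: F ∨ ¬¬(T ∧ F)
  [1] ¬¬(T ∧ F)
  [2] T ∧ F
  [3] F

Term B:
  start: ¬((((F ∨ F) ∧ ¬F) ∨ F) ∧ (((F ∨ F) ∨ F) ∨ F))
  [1] ¬(((F ∨ F) ∧ ¬F) ∨ F) ∨ ¬(((F ∨ F) ∨ F) ∨ F)
  [2] (¬((F ∨ F) ∧ ¬F) ∧ ¬F) ∨ ¬(((F ∨ F) ∨ F) ∨ F)
  [3] ((¬(F ∨ F) ∨ ¬¬F) ∧ ¬F) ∨ ¬(((F ∨ F) ∨ F) ∨ F)
  [4] (((¬F ∧ ¬F) ∨ ¬¬F) ∧ ¬F) ∨ ¬(((F ∨ F) ∨ F) ∨ F)
  [5] ((¬F ∨ ¬¬F) ∧ ¬F) ∨ ¬(((F ∨ F) ∨ F) ∨ F)
  [6] ((T ∨ ¬¬F) ∧ ¬F) ∨ ¬(((F ∨ F) ∨ F) ∨ F)
  [7] (T ∧ ¬F) ∨ ¬(((F ∨ F) ∨ F) ∨ F)
  [8] ¬F ∨ ¬(((F ∨ F) ∨ F) ∨ F)
  [9] T ∨ ¬(((F ∨ F) ∨ F) ∨ F)
  [10] T

Answer: DIFFERENT — A ⇓ F, B ⇓ T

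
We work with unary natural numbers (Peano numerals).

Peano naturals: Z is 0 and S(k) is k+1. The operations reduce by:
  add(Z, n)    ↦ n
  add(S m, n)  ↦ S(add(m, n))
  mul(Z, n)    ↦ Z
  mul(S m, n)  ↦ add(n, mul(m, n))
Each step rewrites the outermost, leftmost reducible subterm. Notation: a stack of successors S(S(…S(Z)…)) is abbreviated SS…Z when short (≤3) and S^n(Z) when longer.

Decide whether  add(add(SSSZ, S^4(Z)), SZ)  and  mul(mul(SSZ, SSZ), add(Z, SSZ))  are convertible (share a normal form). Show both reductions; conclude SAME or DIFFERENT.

Answer: SAME — A ⇓ S^8(Z), B ⇓ S^8(Z)

Derivation:
Term A:
  start: add(add(SSSZ, S^4(Z)), SZ)
  [1] add(S(add(SSZ, S^4(Z))), SZ)
  [2] S(add(add(SSZ, S^4(Z)), SZ))
  [3] S(add(S(add(SZ, S^4(Z))), SZ))
  [4] S(S(add(add(SZ, S^4(Z)), SZ)))
  [5] S(S(add(S(add(Z, S^4(Z))), SZ)))
  [6] S(S(S(add(add(Z, S^4(Z)), SZ))))
  [7] S(S(S(add(S^4(Z), SZ))))
  [8] S(S(S(S(add(SSSZ, SZ)))))
  [9] S(S(S(S(S(add(SSZ, SZ))))))
  [10] S(S(S(S(S(S(add(SZ, SZ)))))))
  [11] S(S(S(S(S(S(S(add(Z, SZ))))))))
  [12] S^8(Z)

Term B:
  start: mul(mul(SSZ, SSZ), add(Z, SSZ))
  [1] mul(add(SSZ, mul(SZ, SSZ)), add(Z, SSZ))
  [2] mul(S(add(SZ, mul(SZ, SSZ))), add(Z, SSZ))
  [3] add(add(Z, SSZ), mul(add(SZ, mul(SZ, SSZ)), add(Z, SSZ)))
  [4] add(SSZ, mul(add(SZ, mul(SZ, SSZ)), add(Z, SSZ)))
  [5] S(add(SZ, mul(add(SZ, mul(SZ, SSZ)), add(Z, SSZ))))
  [6] S(S(add(Z, mul(add(SZ, mul(SZ, SSZ)), add(Z, SSZ)))))
  [7] S(S(mul(add(SZ, mul(SZ, SSZ)), add(Z, SSZ))))
  [8] S(S(mul(S(add(Z, mul(SZ, SSZ))), add(Z, SSZ))))
  [9] S(S(add(add(Z, SSZ), mul(add(Z, mul(SZ, SSZ)), add(Z, SSZ)))))
  [10] S(S(add(SSZ, mul(add(Z, mul(SZ, SSZ)), add(Z, SSZ)))))
  [11] S(S(S(add(SZ, mul(add(Z, mul(SZ, SSZ)), add(Z, SSZ))))))
  [12] S(S(S(S(add(Z, mul(add(Z, mul(SZ, SSZ)), add(Z, SSZ)))))))
  [13] S(S(S(S(mul(add(Z, mul(SZ, SSZ)), add(Z, SSZ))))))
  [14] S(S(S(S(mul(mul(SZ, SSZ), add(Z, SSZ))))))
  [15] S(S(S(S(mul(add(SSZ, mul(Z, SSZ)), add(Z, SSZ))))))
  [16] S(S(S(S(mul(S(add(SZ, mul(Z, SSZ))), add(Z, SSZ))))))
  [17] S(S(S(S(add(add(Z, SSZ), mul(add(SZ, mul(Z, SSZ)), add(Z, SSZ)))))))
  [18] S(S(S(S(add(SSZ, mul(add(SZ, mul(Z, SSZ)), add(Z, SSZ)))))))
  [19] S(S(S(S(S(add(SZ, mul(add(SZ, mul(Z, SSZ)), add(Z, SSZ))))))))
  [20] S(S(S(S(S(S(add(Z, mul(add(SZ, mul(Z, SSZ)), add(Z, SSZ)))))))))
  [21] S(S(S(S(S(S(mul(add(SZ, mul(Z, SSZ)), add(Z, SSZ))))))))
  [22] S(S(S(S(S(S(mul(S(add(Z, mul(Z, SSZ))), add(Z, SSZ))))))))
  [23] S(S(S(S(S(S(add(add(Z, SSZ), mul(add(Z, mul(Z, SSZ)), add(Z, SSZ)))))))))
  [24] S(S(S(S(S(S(add(SSZ, mul(add(Z, mul(Z, SSZ)), add(Z, SSZ)))))))))
  [25] S(S(S(S(S(S(S(add(SZ, mul(add(Z, mul(Z, SSZ)), add(Z, SSZ))))))))))
  [26] S(S(S(S(S(S(S(S(add(Z, mul(add(Z, mul(Z, SSZ)), add(Z, SSZ)))))))))))
  [27] S(S(S(S(S(S(S(S(mul(add(Z, mul(Z, SSZ)), add(Z, SSZ))))))))))
  [28] S(S(S(S(S(S(S(S(mul(mul(Z, SSZ), add(Z, SSZ))))))))))
  [29] S(S(S(S(S(S(S(S(mul(Z, add(Z, SSZ))))))))))
  [30] S^8(Z)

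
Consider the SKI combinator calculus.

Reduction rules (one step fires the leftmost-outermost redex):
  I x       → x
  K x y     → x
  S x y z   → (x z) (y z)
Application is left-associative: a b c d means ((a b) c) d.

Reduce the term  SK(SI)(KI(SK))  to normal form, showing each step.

  start: SK(SI)(KI(SK))
  [1] K(KI(SK))(SI(KI(SK)))
  [2] KI(SK)
  [3] I

Answer: normal form = I  (in 3 steps)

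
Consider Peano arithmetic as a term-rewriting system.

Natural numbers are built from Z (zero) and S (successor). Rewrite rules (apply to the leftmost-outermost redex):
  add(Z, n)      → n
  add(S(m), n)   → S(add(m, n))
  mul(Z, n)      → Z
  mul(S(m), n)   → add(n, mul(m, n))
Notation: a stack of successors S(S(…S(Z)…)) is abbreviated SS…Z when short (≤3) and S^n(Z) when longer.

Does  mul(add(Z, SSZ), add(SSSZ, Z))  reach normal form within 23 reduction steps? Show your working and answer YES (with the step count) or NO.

  start: mul(add(Z, SSZ), add(SSSZ, Z))
  →1  mul(SSZ, add(SSSZ, Z))
  →2  add(add(SSSZ, Z), mul(SZ, add(SSSZ, Z)))
  →3  add(S(add(SSZ, Z)), mul(SZ, add(SSSZ, Z)))
  →4  S(add(add(SSZ, Z), mul(SZ, add(SSSZ, Z))))
  →5  S(add(S(add(SZ, Z)), mul(SZ, add(SSSZ, Z))))
  →6  S(S(add(add(SZ, Z), mul(SZ, add(SSSZ, Z)))))
  →7  S(S(add(S(add(Z, Z)), mul(SZ, add(SSSZ, Z)))))
  →8  S(S(S(add(add(Z, Z), mul(SZ, add(SSSZ, Z))))))
  →9  S(S(S(add(Z, mul(SZ, add(SSSZ, Z))))))
  →10  S(S(S(mul(SZ, add(SSSZ, Z)))))
  →11  S(S(S(add(add(SSSZ, Z), mul(Z, add(SSSZ, Z))))))
  →12  S(S(S(add(S(add(SSZ, Z)), mul(Z, add(SSSZ, Z))))))
  →13  S(S(S(S(add(add(SSZ, Z), mul(Z, add(SSSZ, Z)))))))
  →14  S(S(S(S(add(S(add(SZ, Z)), mul(Z, add(SSSZ, Z)))))))
  →15  S(S(S(S(S(add(add(SZ, Z), mul(Z, add(SSSZ, Z))))))))
  →16  S(S(S(S(S(add(S(add(Z, Z)), mul(Z, add(SSSZ, Z))))))))
  →17  S(S(S(S(S(S(add(add(Z, Z), mul(Z, add(SSSZ, Z)))))))))
  →18  S(S(S(S(S(S(add(Z, mul(Z, add(SSSZ, Z)))))))))
  →19  S(S(S(S(S(S(mul(Z, add(SSSZ, Z))))))))
  →20  S^6(Z)

Answer: YES — reaches normal form S^6(Z) in 20 ≤ 23 steps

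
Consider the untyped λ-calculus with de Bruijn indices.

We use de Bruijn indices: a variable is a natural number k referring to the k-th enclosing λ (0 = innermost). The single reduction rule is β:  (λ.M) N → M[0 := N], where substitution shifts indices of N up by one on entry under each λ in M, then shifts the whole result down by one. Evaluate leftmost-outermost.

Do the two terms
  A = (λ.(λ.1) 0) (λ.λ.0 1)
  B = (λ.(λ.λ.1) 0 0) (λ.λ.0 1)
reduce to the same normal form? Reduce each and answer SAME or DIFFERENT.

Term A:
  start: (λ.(λ.1) 0) (λ.λ.0 1)
  step 1: (λ.λ.λ.0 1) (λ.λ.0 1)
  step 2: λ.λ.0 1

Term B:
  start: (λ.(λ.λ.1) 0 0) (λ.λ.0 1)
  step 1: (λ.λ.1) (λ.λ.0 1) (λ.λ.0 1)
  step 2: (λ.λ.λ.0 1) (λ.λ.0 1)
  step 3: λ.λ.0 1

Answer: SAME — A ⇓ λ.λ.0 1, B ⇓ λ.λ.0 1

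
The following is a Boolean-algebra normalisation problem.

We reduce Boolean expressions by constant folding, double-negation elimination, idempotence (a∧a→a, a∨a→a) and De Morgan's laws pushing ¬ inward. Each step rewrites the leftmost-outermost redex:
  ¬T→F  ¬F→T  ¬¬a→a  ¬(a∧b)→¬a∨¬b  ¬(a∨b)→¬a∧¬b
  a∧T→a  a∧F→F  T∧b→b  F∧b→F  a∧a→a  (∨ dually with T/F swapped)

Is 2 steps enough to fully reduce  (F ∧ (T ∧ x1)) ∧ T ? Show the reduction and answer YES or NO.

Answer: YES — reaches normal form F in 2 ≤ 2 steps

Working:
  start: (F ∧ (T ∧ x1)) ∧ T
  →1  F ∧ (T ∧ x1)
  →2  F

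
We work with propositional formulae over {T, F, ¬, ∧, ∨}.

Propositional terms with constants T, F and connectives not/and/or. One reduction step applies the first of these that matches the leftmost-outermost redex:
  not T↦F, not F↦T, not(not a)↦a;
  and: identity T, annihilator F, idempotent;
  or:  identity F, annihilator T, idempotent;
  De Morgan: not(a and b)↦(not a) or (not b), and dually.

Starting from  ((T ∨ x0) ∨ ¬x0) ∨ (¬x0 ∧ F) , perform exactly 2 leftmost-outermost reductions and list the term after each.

  start: ((T ∨ x0) ∨ ¬x0) ∨ (¬x0 ∧ F)
  →1  (T ∨ ¬x0) ∨ (¬x0 ∧ F)
  →2  T ∨ (¬x0 ∧ F)

Answer: after 2 steps: T ∨ (¬x0 ∧ F)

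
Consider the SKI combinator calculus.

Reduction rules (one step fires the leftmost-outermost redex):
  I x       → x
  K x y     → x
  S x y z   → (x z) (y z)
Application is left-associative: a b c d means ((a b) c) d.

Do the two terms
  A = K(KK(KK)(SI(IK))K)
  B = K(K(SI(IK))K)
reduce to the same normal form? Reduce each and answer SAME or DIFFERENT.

Term A:
  start: K(KK(KK)(SI(IK))K)
  →1  K(K(SI(IK))K)
  →2  K(SI(IK))
  →3  K(SIK)

Term B:
  start: K(K(SI(IK))K)
  →1  K(SI(IK))
  →2  K(SIK)

Answer: SAME — A ⇓ K(SIK), B ⇓ K(SIK)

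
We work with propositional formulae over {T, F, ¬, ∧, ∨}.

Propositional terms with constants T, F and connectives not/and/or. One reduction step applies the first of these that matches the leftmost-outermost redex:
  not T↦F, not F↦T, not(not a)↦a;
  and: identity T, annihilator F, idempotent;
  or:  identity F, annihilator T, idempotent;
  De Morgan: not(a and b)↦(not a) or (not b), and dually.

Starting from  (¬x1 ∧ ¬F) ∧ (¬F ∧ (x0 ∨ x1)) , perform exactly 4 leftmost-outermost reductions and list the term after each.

Answer: after 4 steps: ¬x1 ∧ (x0 ∨ x1)

Derivation:
  start: (¬x1 ∧ ¬F) ∧ (¬F ∧ (x0 ∨ x1))
  →1  (¬x1 ∧ T) ∧ (¬F ∧ (x0 ∨ x1))
  →2  ¬x1 ∧ (¬F ∧ (x0 ∨ x1))
  →3  ¬x1 ∧ (T ∧ (x0 ∨ x1))
  →4  ¬x1 ∧ (x0 ∨ x1)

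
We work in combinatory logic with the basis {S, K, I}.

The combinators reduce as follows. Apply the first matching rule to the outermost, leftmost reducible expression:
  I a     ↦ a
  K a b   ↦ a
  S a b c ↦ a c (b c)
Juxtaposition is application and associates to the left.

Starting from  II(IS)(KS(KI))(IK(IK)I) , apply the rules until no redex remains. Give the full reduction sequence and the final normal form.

Answer: normal form = SSK  (in 7 steps)

Working:
  start: II(IS)(KS(KI))(IK(IK)I)
  →1  I(IS)(KS(KI))(IK(IK)I)
  →2  IS(KS(KI))(IK(IK)I)
  →3  S(KS(KI))(IK(IK)I)
  →4  SS(IK(IK)I)
  →5  SS(K(IK)I)
  →6  SS(IK)
  →7  SSK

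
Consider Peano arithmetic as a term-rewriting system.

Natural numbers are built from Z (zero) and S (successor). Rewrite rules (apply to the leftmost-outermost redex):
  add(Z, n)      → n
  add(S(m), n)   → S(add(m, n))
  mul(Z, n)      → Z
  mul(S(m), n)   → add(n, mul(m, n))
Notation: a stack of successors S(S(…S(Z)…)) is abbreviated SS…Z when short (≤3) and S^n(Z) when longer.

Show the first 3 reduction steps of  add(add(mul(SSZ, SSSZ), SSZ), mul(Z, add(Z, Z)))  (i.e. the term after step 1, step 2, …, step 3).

Answer: after 3 steps: add(S(add(add(SSZ, mul(SZ, SSSZ)), SSZ)), mul(Z, add(Z, Z)))

Derivation:
  start: add(add(mul(SSZ, SSSZ), SSZ), mul(Z, add(Z, Z)))
  [1] add(add(add(SSSZ, mul(SZ, SSSZ)), SSZ), mul(Z, add(Z, Z)))
  [2] add(add(S(add(SSZ, mul(SZ, SSSZ))), SSZ), mul(Z, add(Z, Z)))
  [3] add(S(add(add(SSZ, mul(SZ, SSSZ)), SSZ)), mul(Z, add(Z, Z)))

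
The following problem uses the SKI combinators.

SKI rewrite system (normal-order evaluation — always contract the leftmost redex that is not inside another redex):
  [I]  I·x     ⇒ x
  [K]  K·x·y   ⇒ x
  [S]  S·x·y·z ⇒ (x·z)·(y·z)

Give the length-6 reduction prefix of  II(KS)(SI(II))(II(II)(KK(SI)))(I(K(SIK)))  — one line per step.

Answer: after 6 steps: S(I(KK(SI)))(I(K(SIK)))

Working:
  start: II(KS)(SI(II))(II(II)(KK(SI)))(I(K(SIK)))
  →1  I(KS)(SI(II))(II(II)(KK(SI)))(I(K(SIK)))
  →2  KS(SI(II))(II(II)(KK(SI)))(I(K(SIK)))
  →3  S(II(II)(KK(SI)))(I(K(SIK)))
  →4  S(I(II)(KK(SI)))(I(K(SIK)))
  →5  S(II(KK(SI)))(I(K(SIK)))
  →6  S(I(KK(SI)))(I(K(SIK)))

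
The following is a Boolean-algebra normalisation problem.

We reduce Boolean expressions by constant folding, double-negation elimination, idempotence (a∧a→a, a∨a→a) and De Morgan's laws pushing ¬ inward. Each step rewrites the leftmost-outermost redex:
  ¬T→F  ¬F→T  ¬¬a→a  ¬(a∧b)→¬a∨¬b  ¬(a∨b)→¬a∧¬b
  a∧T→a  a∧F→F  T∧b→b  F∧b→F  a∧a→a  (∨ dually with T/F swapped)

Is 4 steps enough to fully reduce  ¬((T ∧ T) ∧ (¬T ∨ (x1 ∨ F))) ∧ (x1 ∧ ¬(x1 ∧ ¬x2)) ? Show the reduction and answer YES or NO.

  start: ¬((T ∧ T) ∧ (¬T ∨ (x1 ∨ F))) ∧ (x1 ∧ ¬(x1 ∧ ¬x2))
  →1  (¬(T ∧ T) ∨ ¬(¬T ∨ (x1 ∨ F))) ∧ (x1 ∧ ¬(x1 ∧ ¬x2))
  →2  ((¬T ∨ ¬T) ∨ ¬(¬T ∨ (x1 ∨ F))) ∧ (x1 ∧ ¬(x1 ∧ ¬x2))
  →3  (¬T ∨ ¬(¬T ∨ (x1 ∨ F))) ∧ (x1 ∧ ¬(x1 ∧ ¬x2))
  →4  (F ∨ ¬(¬T ∨ (x1 ∨ F))) ∧ (x1 ∧ ¬(x1 ∧ ¬x2))

Answer: NO — after 4 steps the term is (F ∨ ¬(¬T ∨ (x1 ∨ F))) ∧ (x1 ∧ ¬(x1 ∧ ¬x2)), not yet normal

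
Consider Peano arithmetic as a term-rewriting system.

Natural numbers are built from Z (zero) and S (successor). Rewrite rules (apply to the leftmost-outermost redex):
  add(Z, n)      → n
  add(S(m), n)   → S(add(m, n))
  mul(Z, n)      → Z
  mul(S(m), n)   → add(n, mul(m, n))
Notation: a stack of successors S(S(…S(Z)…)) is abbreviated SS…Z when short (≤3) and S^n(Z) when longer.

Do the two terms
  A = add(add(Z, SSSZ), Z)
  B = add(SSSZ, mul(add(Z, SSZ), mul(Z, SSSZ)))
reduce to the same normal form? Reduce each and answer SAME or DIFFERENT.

Term A:
  start: add(add(Z, SSSZ), Z)
  →1  add(SSSZ, Z)
  →2  S(add(SSZ, Z))
  →3  S(S(add(SZ, Z)))
  →4  S(S(S(add(Z, Z))))
  →5  SSSZ

Term B:
  start: add(SSSZ, mul(add(Z, SSZ), mul(Z, SSSZ)))
  →1  S(add(SSZ, mul(add(Z, SSZ), mul(Z, SSSZ))))
  →2  S(S(add(SZ, mul(add(Z, SSZ), mul(Z, SSSZ)))))
  →3  S(S(S(add(Z, mul(add(Z, SSZ), mul(Z, SSSZ))))))
  →4  S(S(S(mul(add(Z, SSZ), mul(Z, SSSZ)))))
  →5  S(S(S(mul(SSZ, mul(Z, SSSZ)))))
  →6  S(S(S(add(mul(Z, SSSZ), mul(SZ, mul(Z, SSSZ))))))
  →7  S(S(S(add(Z, mul(SZ, mul(Z, SSSZ))))))
  →8  S(S(S(mul(SZ, mul(Z, SSSZ)))))
  →9  S(S(S(add(mul(Z, SSSZ), mul(Z, mul(Z, SSSZ))))))
  →10  S(S(S(add(Z, mul(Z, mul(Z, SSSZ))))))
  →11  S(S(S(mul(Z, mul(Z, SSSZ)))))
  →12  SSSZ

Answer: SAME — A ⇓ SSSZ, B ⇓ SSSZ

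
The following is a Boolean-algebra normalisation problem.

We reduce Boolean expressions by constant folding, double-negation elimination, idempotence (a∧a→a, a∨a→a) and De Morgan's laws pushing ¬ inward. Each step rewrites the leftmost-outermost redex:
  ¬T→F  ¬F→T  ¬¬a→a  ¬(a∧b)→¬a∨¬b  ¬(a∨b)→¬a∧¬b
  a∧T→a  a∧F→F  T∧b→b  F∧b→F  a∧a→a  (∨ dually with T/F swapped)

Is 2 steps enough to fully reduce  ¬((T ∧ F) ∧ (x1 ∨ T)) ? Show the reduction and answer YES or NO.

  start: ¬((T ∧ F) ∧ (x1 ∨ T))
  →1  ¬(T ∧ F) ∨ ¬(x1 ∨ T)
  →2  (¬T ∨ ¬F) ∨ ¬(x1 ∨ T)

Answer: NO — after 2 steps the term is (¬T ∨ ¬F) ∨ ¬(x1 ∨ T), not yet normal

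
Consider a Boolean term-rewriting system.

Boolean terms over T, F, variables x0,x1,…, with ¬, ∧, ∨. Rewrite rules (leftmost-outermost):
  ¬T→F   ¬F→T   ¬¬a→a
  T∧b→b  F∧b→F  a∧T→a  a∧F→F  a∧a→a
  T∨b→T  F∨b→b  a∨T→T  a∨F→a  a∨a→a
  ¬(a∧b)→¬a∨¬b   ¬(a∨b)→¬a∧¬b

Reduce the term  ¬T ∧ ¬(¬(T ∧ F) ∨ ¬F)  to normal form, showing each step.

Answer: normal form = F  (in 2 steps)

Derivation:
  start: ¬T ∧ ¬(¬(T ∧ F) ∨ ¬F)
  step 1: F ∧ ¬(¬(T ∧ F) ∨ ¬F)
  step 2: F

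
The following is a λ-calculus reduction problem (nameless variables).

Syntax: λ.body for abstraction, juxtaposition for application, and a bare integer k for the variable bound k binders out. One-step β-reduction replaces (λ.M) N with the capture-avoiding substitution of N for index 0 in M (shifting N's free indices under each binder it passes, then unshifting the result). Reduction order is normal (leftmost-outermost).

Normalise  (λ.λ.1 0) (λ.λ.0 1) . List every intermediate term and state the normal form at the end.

Answer: normal form = λ.λ.0 1  (in 2 steps)

Working:
  start: (λ.λ.1 0) (λ.λ.0 1)
  →1  λ.(λ.λ.0 1) 0
  →2  λ.λ.0 1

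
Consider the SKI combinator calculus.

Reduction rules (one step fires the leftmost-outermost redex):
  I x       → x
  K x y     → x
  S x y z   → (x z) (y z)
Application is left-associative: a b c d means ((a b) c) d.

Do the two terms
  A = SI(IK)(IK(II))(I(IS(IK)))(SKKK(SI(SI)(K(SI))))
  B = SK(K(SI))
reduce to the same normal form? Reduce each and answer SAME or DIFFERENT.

Answer: SAME — A ⇓ SK(K(SI)), B ⇓ SK(K(SI))

Derivation:
Term A:
  start: SI(IK)(IK(II))(I(IS(IK)))(SKKK(SI(SI)(K(SI))))
  [1] I(IK(II))(IK(IK(II)))(I(IS(IK)))(SKKK(SI(SI)(K(SI))))
  [2] IK(II)(IK(IK(II)))(I(IS(IK)))(SKKK(SI(SI)(K(SI))))
  [3] K(II)(IK(IK(II)))(I(IS(IK)))(SKKK(SI(SI)(K(SI))))
  [4] II(I(IS(IK)))(SKKK(SI(SI)(K(SI))))
  [5] I(I(IS(IK)))(SKKK(SI(SI)(K(SI))))
  [6] I(IS(IK))(SKKK(SI(SI)(K(SI))))
  [7] IS(IK)(SKKK(SI(SI)(K(SI))))
  [8] S(IK)(SKKK(SI(SI)(K(SI))))
  [9] SK(SKKK(SI(SI)(K(SI))))
  [10] SK(KK(KK)(SI(SI)(K(SI))))
  [11] SK(K(SI(SI)(K(SI))))
  [12] SK(K(I(K(SI))(SI(K(SI)))))
  [13] SK(K(K(SI)(SI(K(SI)))))
  [14] SK(K(SI))

Term B:
  start: SK(K(SI))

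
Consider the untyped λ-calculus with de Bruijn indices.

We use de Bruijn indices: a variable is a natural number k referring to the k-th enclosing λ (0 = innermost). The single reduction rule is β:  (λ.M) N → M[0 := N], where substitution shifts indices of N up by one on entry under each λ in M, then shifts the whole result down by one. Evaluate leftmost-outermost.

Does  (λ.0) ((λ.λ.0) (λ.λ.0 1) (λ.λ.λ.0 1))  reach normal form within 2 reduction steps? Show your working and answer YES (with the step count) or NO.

Answer: NO — after 2 steps the term is (λ.0) (λ.λ.λ.0 1), not yet normal

Working:
  start: (λ.0) ((λ.λ.0) (λ.λ.0 1) (λ.λ.λ.0 1))
  [1] (λ.λ.0) (λ.λ.0 1) (λ.λ.λ.0 1)
  [2] (λ.0) (λ.λ.λ.0 1)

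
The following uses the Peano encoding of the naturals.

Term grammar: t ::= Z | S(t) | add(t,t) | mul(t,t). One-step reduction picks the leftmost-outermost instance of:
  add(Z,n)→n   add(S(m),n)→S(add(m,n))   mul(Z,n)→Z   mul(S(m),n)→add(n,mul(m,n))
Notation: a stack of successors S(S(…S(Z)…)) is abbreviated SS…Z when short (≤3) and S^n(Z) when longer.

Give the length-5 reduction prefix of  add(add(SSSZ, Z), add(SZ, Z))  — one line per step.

  start: add(add(SSSZ, Z), add(SZ, Z))
  step 1: add(S(add(SSZ, Z)), add(SZ, Z))
  step 2: S(add(add(SSZ, Z), add(SZ, Z)))
  step 3: S(add(S(add(SZ, Z)), add(SZ, Z)))
  step 4: S(S(add(add(SZ, Z), add(SZ, Z))))
  step 5: S(S(add(S(add(Z, Z)), add(SZ, Z))))

Answer: after 5 steps: S(S(add(S(add(Z, Z)), add(SZ, Z))))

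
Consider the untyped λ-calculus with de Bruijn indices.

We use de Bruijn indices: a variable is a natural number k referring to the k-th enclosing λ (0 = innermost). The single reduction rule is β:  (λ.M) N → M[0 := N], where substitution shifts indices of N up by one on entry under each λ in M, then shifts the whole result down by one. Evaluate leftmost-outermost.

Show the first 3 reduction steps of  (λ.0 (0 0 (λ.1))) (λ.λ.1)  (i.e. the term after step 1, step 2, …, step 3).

Answer: after 3 steps: λ.(λ.λ.λ.1) (λ.λ.λ.1)

Reduction:
  start: (λ.0 (0 0 (λ.1))) (λ.λ.1)
  →1  (λ.λ.1) ((λ.λ.1) (λ.λ.1) (λ.λ.λ.1))
  →2  λ.(λ.λ.1) (λ.λ.1) (λ.λ.λ.1)
  →3  λ.(λ.λ.λ.1) (λ.λ.λ.1)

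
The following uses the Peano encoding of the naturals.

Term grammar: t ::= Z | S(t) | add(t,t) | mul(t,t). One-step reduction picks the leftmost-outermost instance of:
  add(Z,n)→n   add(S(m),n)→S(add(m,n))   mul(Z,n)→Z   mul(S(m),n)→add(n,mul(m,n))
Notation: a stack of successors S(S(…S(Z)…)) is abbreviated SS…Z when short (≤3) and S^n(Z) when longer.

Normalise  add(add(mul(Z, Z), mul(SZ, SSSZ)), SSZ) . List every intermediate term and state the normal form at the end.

Answer: normal form = S^5(Z)  (in 12 steps)

Derivation:
  start: add(add(mul(Z, Z), mul(SZ, SSSZ)), SSZ)
  [1] add(add(Z, mul(SZ, SSSZ)), SSZ)
  [2] add(mul(SZ, SSSZ), SSZ)
  [3] add(add(SSSZ, mul(Z, SSSZ)), SSZ)
  [4] add(S(add(SSZ, mul(Z, SSSZ))), SSZ)
  [5] S(add(add(SSZ, mul(Z, SSSZ)), SSZ))
  [6] S(add(S(add(SZ, mul(Z, SSSZ))), SSZ))
  [7] S(S(add(add(SZ, mul(Z, SSSZ)), SSZ)))
  [8] S(S(add(S(add(Z, mul(Z, SSSZ))), SSZ)))
  [9] S(S(S(add(add(Z, mul(Z, SSSZ)), SSZ))))
  [10] S(S(S(add(mul(Z, SSSZ), SSZ))))
  [11] S(S(S(add(Z, SSZ))))
  [12] S^5(Z)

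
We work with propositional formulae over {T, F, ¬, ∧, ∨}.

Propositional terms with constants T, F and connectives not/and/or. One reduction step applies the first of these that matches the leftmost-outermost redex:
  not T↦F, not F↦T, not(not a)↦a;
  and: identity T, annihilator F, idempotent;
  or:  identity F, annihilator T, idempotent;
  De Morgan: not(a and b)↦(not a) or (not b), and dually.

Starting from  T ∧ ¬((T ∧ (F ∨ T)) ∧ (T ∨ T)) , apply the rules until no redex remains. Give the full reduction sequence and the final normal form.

Answer: normal form = F  (in 13 steps)

Working:
  start: T ∧ ¬((T ∧ (F ∨ T)) ∧ (T ∨ T))
  step 1: ¬((T ∧ (F ∨ T)) ∧ (T ∨ T))
  step 2: ¬(T ∧ (F ∨ T)) ∨ ¬(T ∨ T)
  step 3: (¬T ∨ ¬(F ∨ T)) ∨ ¬(T ∨ T)
  step 4: (F ∨ ¬(F ∨ T)) ∨ ¬(T ∨ T)
  step 5: ¬(F ∨ T) ∨ ¬(T ∨ T)
  step 6: (¬F ∧ ¬T) ∨ ¬(T ∨ T)
  step 7: (T ∧ ¬T) ∨ ¬(T ∨ T)
  step 8: ¬T ∨ ¬(T ∨ T)
  step 9: F ∨ ¬(T ∨ T)
  step 10: ¬(T ∨ T)
  step 11: ¬T ∧ ¬T
  step 12: ¬T
  step 13: F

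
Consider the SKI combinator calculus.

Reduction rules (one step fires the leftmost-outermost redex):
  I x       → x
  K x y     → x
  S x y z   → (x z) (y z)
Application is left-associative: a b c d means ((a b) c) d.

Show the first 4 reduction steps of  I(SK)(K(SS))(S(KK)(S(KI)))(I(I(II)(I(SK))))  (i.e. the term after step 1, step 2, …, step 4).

Answer: after 4 steps: KK(I(I(II)(I(SK))))(S(KI)(I(I(II)(I(SK)))))

Reduction:
  start: I(SK)(K(SS))(S(KK)(S(KI)))(I(I(II)(I(SK))))
  step 1: SK(K(SS))(S(KK)(S(KI)))(I(I(II)(I(SK))))
  step 2: K(S(KK)(S(KI)))(K(SS)(S(KK)(S(KI))))(I(I(II)(I(SK))))
  step 3: S(KK)(S(KI))(I(I(II)(I(SK))))
  step 4: KK(I(I(II)(I(SK))))(S(KI)(I(I(II)(I(SK)))))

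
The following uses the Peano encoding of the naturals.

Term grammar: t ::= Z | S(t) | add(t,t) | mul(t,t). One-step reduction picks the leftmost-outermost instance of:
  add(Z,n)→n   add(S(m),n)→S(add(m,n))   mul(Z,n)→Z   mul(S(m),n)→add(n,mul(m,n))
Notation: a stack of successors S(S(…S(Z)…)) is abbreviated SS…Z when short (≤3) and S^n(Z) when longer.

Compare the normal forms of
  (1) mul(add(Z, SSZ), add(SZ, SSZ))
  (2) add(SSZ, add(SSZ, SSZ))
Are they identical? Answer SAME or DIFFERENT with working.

Answer: SAME — A ⇓ S^6(Z), B ⇓ S^6(Z)

Reduction:
Term A:
  start: mul(add(Z, SSZ), add(SZ, SSZ))
  [1] mul(SSZ, add(SZ, SSZ))
  [2] add(add(SZ, SSZ), mul(SZ, add(SZ, SSZ)))
  [3] add(S(add(Z, SSZ)), mul(SZ, add(SZ, SSZ)))
  [4] S(add(add(Z, SSZ), mul(SZ, add(SZ, SSZ))))
  [5] S(add(SSZ, mul(SZ, add(SZ, SSZ))))
  [6] S(S(add(SZ, mul(SZ, add(SZ, SSZ)))))
  [7] S(S(S(add(Z, mul(SZ, add(SZ, SSZ))))))
  [8] S(S(S(mul(SZ, add(SZ, SSZ)))))
  [9] S(S(S(add(add(SZ, SSZ), mul(Z, add(SZ, SSZ))))))
  [10] S(S(S(add(S(add(Z, SSZ)), mul(Z, add(SZ, SSZ))))))
  [11] S(S(S(S(add(add(Z, SSZ), mul(Z, add(SZ, SSZ)))))))
  [12] S(S(S(S(add(SSZ, mul(Z, add(SZ, SSZ)))))))
  [13] S(S(S(S(S(add(SZ, mul(Z, add(SZ, SSZ))))))))
  [14] S(S(S(S(S(S(add(Z, mul(Z, add(SZ, SSZ)))))))))
  [15] S(S(S(S(S(S(mul(Z, add(SZ, SSZ))))))))
  [16] S^6(Z)

Term B:
  start: add(SSZ, add(SSZ, SSZ))
  [1] S(add(SZ, add(SSZ, SSZ)))
  [2] S(S(add(Z, add(SSZ, SSZ))))
  [3] S(S(add(SSZ, SSZ)))
  [4] S(S(S(add(SZ, SSZ))))
  [5] S(S(S(S(add(Z, SSZ)))))
  [6] S^6(Z)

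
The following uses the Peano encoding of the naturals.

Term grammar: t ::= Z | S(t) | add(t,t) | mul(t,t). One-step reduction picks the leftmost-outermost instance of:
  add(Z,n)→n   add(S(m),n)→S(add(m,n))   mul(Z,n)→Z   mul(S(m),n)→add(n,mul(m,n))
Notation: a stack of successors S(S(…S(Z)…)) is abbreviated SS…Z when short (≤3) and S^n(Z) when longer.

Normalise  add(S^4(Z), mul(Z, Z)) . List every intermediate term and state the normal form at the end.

Answer: normal form = S^4(Z)  (in 6 steps)

Reduction:
  start: add(S^4(Z), mul(Z, Z))
  [1] S(add(SSSZ, mul(Z, Z)))
  [2] S(S(add(SSZ, mul(Z, Z))))
  [3] S(S(S(add(SZ, mul(Z, Z)))))
  [4] S(S(S(S(add(Z, mul(Z, Z))))))
  [5] S(S(S(S(mul(Z, Z)))))
  [6] S^4(Z)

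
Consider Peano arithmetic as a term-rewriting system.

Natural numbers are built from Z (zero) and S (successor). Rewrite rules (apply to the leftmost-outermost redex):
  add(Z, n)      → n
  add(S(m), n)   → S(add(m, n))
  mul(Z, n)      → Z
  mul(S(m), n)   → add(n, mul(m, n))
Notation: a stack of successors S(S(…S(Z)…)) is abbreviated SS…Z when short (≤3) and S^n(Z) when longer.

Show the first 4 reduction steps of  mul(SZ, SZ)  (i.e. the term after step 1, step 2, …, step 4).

  start: mul(SZ, SZ)
  →1  add(SZ, mul(Z, SZ))
  →2  S(add(Z, mul(Z, SZ)))
  →3  S(mul(Z, SZ))
  →4  SZ

Answer: after 4 steps: SZ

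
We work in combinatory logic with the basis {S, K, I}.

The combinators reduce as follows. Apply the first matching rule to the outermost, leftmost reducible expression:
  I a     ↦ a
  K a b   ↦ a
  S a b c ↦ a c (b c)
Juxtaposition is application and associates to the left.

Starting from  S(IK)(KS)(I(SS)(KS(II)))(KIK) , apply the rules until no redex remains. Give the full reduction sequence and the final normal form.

  start: S(IK)(KS)(I(SS)(KS(II)))(KIK)
  →1  IK(I(SS)(KS(II)))(KS(I(SS)(KS(II))))(KIK)
  →2  K(I(SS)(KS(II)))(KS(I(SS)(KS(II))))(KIK)
  →3  I(SS)(KS(II))(KIK)
  →4  SS(KS(II))(KIK)
  →5  S(KIK)(KS(II)(KIK))
  →6  SI(KS(II)(KIK))
  →7  SI(S(KIK))
  →8  SI(SI)

Answer: normal form = SI(SI)  (in 8 steps)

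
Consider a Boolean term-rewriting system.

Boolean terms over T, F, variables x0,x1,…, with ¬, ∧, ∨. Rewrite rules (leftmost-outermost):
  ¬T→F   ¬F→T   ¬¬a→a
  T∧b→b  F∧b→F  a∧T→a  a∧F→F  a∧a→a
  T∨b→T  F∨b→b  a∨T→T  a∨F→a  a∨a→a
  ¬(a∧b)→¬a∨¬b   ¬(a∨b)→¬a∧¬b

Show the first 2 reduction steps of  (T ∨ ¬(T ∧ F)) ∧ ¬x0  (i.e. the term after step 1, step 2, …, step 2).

  start: (T ∨ ¬(T ∧ F)) ∧ ¬x0
  →1  T ∧ ¬x0
  →2  ¬x0

Answer: after 2 steps: ¬x0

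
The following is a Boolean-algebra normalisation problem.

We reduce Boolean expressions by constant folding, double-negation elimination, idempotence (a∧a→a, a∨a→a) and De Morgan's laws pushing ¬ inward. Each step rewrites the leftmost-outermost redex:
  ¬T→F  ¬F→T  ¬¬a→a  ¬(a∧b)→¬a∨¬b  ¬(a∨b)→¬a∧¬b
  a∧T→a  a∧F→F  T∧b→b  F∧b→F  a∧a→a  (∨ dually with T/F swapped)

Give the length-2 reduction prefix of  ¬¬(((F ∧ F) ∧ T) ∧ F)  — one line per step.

Answer: after 2 steps: F

Working:
  start: ¬¬(((F ∧ F) ∧ T) ∧ F)
  →1  ((F ∧ F) ∧ T) ∧ F
  →2  F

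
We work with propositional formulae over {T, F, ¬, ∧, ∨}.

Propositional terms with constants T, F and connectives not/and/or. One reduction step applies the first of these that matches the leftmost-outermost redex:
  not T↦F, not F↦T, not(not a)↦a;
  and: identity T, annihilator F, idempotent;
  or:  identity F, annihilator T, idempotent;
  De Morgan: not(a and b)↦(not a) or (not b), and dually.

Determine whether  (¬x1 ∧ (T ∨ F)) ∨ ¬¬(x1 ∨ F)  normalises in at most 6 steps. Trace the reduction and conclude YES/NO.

Answer: YES — reaches normal form ¬x1 ∨ x1 in 4 ≤ 6 steps

Reduction:
  start: (¬x1 ∧ (T ∨ F)) ∨ ¬¬(x1 ∨ F)
  →1  (¬x1 ∧ T) ∨ ¬¬(x1 ∨ F)
  →2  ¬x1 ∨ ¬¬(x1 ∨ F)
  →3  ¬x1 ∨ (x1 ∨ F)
  →4  ¬x1 ∨ x1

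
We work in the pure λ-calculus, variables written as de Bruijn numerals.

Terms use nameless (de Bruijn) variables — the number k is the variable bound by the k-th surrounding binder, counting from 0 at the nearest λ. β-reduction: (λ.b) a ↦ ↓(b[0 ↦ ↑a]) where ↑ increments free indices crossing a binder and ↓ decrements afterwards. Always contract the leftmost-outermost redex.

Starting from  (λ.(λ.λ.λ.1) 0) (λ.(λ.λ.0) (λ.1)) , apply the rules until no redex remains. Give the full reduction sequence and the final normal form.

Answer: normal form = λ.λ.1  (in 2 steps)

Working:
  start: (λ.(λ.λ.λ.1) 0) (λ.(λ.λ.0) (λ.1))
  step 1: (λ.λ.λ.1) (λ.(λ.λ.0) (λ.1))
  step 2: λ.λ.1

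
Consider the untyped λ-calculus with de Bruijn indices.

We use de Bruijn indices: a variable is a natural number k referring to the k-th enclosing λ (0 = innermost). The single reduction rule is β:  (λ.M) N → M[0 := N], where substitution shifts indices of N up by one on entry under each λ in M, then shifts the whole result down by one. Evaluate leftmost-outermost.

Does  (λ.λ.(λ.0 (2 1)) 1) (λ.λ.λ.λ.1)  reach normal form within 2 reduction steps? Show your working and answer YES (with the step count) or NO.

Answer: NO — after 2 steps the term is λ.(λ.λ.λ.λ.1) ((λ.λ.λ.λ.1) 0), not yet normal

Reduction:
  start: (λ.λ.(λ.0 (2 1)) 1) (λ.λ.λ.λ.1)
  [1] λ.(λ.0 ((λ.λ.λ.λ.1) 1)) (λ.λ.λ.λ.1)
  [2] λ.(λ.λ.λ.λ.1) ((λ.λ.λ.λ.1) 0)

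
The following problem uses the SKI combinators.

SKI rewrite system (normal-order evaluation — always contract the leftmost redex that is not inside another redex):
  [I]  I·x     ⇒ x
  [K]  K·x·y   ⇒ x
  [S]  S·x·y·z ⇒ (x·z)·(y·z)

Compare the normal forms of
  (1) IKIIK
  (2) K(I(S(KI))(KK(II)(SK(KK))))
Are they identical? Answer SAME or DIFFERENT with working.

Answer: DIFFERENT — A ⇓ K, B ⇓ K(S(KI)(K(SK(KK))))

Derivation:
Term A:
  start: IKIIK
  step 1: KIIK
  step 2: IK
  step 3: K

Term B:
  start: K(I(S(KI))(KK(II)(SK(KK))))
  step 1: K(S(KI)(KK(II)(SK(KK))))
  step 2: K(S(KI)(K(SK(KK))))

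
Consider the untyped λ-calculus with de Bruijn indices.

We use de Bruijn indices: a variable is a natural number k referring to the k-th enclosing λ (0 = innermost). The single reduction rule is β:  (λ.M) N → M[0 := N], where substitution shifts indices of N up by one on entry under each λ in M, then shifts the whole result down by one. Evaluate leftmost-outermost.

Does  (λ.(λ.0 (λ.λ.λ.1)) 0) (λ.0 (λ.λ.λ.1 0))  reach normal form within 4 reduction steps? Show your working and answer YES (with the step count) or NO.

Answer: YES — reaches normal form λ.λ.1 in 4 ≤ 4 steps

Derivation:
  start: (λ.(λ.0 (λ.λ.λ.1)) 0) (λ.0 (λ.λ.λ.1 0))
  step 1: (λ.0 (λ.λ.λ.1)) (λ.0 (λ.λ.λ.1 0))
  step 2: (λ.0 (λ.λ.λ.1 0)) (λ.λ.λ.1)
  step 3: (λ.λ.λ.1) (λ.λ.λ.1 0)
  step 4: λ.λ.1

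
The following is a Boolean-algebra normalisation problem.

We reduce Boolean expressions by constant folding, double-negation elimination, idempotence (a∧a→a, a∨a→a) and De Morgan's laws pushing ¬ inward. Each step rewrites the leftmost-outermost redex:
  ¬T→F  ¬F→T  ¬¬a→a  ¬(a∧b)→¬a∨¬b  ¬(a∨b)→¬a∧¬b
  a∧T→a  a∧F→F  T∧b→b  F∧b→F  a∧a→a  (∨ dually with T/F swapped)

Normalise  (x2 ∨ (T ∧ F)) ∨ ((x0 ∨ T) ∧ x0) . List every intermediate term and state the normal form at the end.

  start: (x2 ∨ (T ∧ F)) ∨ ((x0 ∨ T) ∧ x0)
  [1] (x2 ∨ F) ∨ ((x0 ∨ T) ∧ x0)
  [2] x2 ∨ ((x0 ∨ T) ∧ x0)
  [3] x2 ∨ (T ∧ x0)
  [4] x2 ∨ x0

Answer: normal form = x2 ∨ x0  (in 4 steps)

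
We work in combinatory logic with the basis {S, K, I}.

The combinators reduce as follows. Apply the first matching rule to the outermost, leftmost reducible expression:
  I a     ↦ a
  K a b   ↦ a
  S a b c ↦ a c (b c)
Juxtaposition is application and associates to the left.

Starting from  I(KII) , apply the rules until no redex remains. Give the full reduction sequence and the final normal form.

Answer: normal form = I  (in 2 steps)

Derivation:
  start: I(KII)
  step 1: KII
  step 2: I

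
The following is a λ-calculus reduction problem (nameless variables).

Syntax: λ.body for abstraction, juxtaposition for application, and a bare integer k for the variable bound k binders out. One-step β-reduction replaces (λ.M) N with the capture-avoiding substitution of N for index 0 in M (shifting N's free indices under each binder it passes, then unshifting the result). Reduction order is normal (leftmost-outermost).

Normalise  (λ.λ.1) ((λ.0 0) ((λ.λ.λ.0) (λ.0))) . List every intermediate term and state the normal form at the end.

  start: (λ.λ.1) ((λ.0 0) ((λ.λ.λ.0) (λ.0)))
  →1  λ.(λ.0 0) ((λ.λ.λ.0) (λ.0))
  →2  λ.(λ.λ.λ.0) (λ.0) ((λ.λ.λ.0) (λ.0))
  →3  λ.(λ.λ.0) ((λ.λ.λ.0) (λ.0))
  →4  λ.λ.0

Answer: normal form = λ.λ.0  (in 4 steps)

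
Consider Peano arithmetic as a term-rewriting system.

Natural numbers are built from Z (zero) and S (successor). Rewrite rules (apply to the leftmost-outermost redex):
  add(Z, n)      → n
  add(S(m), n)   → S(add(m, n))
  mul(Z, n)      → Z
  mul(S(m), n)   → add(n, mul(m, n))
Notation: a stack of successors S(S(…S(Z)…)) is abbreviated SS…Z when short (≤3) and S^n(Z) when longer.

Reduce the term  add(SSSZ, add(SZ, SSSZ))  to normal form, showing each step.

  start: add(SSSZ, add(SZ, SSSZ))
  step 1: S(add(SSZ, add(SZ, SSSZ)))
  step 2: S(S(add(SZ, add(SZ, SSSZ))))
  step 3: S(S(S(add(Z, add(SZ, SSSZ)))))
  step 4: S(S(S(add(SZ, SSSZ))))
  step 5: S(S(S(S(add(Z, SSSZ)))))
  step 6: S^7(Z)

Answer: normal form = S^7(Z)  (in 6 steps)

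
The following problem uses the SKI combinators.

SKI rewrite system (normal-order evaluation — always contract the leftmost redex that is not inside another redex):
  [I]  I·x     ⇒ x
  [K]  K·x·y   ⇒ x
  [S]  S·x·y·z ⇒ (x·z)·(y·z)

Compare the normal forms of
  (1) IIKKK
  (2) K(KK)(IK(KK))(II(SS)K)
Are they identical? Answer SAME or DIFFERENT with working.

Term A:
  start: IIKKK
  [1] IKKK
  [2] KKK
  [3] K

Term B:
  start: K(KK)(IK(KK))(II(SS)K)
  [1] KK(II(SS)K)
  [2] K

Answer: SAME — A ⇓ K, B ⇓ K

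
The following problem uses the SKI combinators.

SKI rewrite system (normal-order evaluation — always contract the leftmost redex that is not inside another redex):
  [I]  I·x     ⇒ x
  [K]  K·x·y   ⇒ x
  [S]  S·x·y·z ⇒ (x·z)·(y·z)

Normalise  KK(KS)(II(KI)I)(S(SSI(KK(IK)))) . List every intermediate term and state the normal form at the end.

Answer: normal form = I  (in 5 steps)

Reduction:
  start: KK(KS)(II(KI)I)(S(SSI(KK(IK))))
  [1] K(II(KI)I)(S(SSI(KK(IK))))
  [2] II(KI)I
  [3] I(KI)I
  [4] KII
  [5] I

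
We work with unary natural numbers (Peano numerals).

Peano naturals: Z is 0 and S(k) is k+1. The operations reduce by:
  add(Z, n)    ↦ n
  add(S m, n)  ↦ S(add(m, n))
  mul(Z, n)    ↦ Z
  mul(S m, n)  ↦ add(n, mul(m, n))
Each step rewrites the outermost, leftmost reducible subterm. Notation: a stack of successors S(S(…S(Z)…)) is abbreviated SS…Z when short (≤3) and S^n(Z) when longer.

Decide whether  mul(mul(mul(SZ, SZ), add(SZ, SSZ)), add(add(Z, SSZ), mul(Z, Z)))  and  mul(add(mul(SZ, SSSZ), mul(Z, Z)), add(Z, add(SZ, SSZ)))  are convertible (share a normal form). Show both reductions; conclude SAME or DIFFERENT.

Answer: DIFFERENT — A ⇓ S^6(Z), B ⇓ S^9(Z)

Derivation:
Term A:
  start: mul(mul(mul(SZ, SZ), add(SZ, SSZ)), add(add(Z, SSZ), mul(Z, Z)))
  step 1: mul(mul(add(SZ, mul(Z, SZ)), add(SZ, SSZ)), add(add(Z, SSZ), mul(Z, Z)))
  step 2: mul(mul(S(add(Z, mul(Z, SZ))), add(SZ, SSZ)), add(add(Z, SSZ), mul(Z, Z)))
  step 3: mul(add(add(SZ, SSZ), mul(add(Z, mul(Z, SZ)), add(SZ, SSZ))), add(add(Z, SSZ), mul(Z, Z)))
  step 4: mul(add(S(add(Z, SSZ)), mul(add(Z, mul(Z, SZ)), add(SZ, SSZ))), add(add(Z, SSZ), mul(Z, Z)))
  step 5: mul(S(add(add(Z, SSZ), mul(add(Z, mul(Z, SZ)), add(SZ, SSZ)))), add(add(Z, SSZ), mul(Z, Z)))
  step 6: add(add(add(Z, SSZ), mul(Z, Z)), mul(add(add(Z, SSZ), mul(add(Z, mul(Z, SZ)), add(SZ, SSZ))), add(add(Z, SSZ), mul(Z, Z))))
  step 7: add(add(SSZ, mul(Z, Z)), mul(add(add(Z, SSZ), mul(add(Z, mul(Z, SZ)), add(SZ, SSZ))), add(add(Z, SSZ), mul(Z, Z))))
  step 8: add(S(add(SZ, mul(Z, Z))), mul(add(add(Z, SSZ), mul(add(Z, mul(Z, SZ)), add(SZ, SSZ))), add(add(Z, SSZ), mul(Z, Z))))
  step 9: S(add(add(SZ, mul(Z, Z)), mul(add(add(Z, SSZ), mul(add(Z, mul(Z, SZ)), add(SZ, SSZ))), add(add(Z, SSZ), mul(Z, Z)))))
  step 10: S(add(S(add(Z, mul(Z, Z))), mul(add(add(Z, SSZ), mul(add(Z, mul(Z, SZ)), add(SZ, SSZ))), add(add(Z, SSZ), mul(Z, Z)))))
  step 11: S(S(add(add(Z, mul(Z, Z)), mul(add(add(Z, SSZ), mul(add(Z, mul(Z, SZ)), add(SZ, SSZ))), add(add(Z, SSZ), mul(Z, Z))))))
  step 12: S(S(add(mul(Z, Z), mul(add(add(Z, SSZ), mul(add(Z, mul(Z, SZ)), add(SZ, SSZ))), add(add(Z, SSZ), mul(Z, Z))))))
  step 13: S(S(add(Z, mul(add(add(Z, SSZ), mul(add(Z, mul(Z, SZ)), add(SZ, SSZ))), add(add(Z, SSZ), mul(Z, Z))))))
  step 14: S(S(mul(add(add(Z, SSZ), mul(add(Z, mul(Z, SZ)), add(SZ, SSZ))), add(add(Z, SSZ), mul(Z, Z)))))
  step 15: S(S(mul(add(SSZ, mul(add(Z, mul(Z, SZ)), add(SZ, SSZ))), add(add(Z, SSZ), mul(Z, Z)))))
  step 16: S(S(mul(S(add(SZ, mul(add(Z, mul(Z, SZ)), add(SZ, SSZ)))), add(add(Z, SSZ), mul(Z, Z)))))
  step 17: S(S(add(add(add(Z, SSZ), mul(Z, Z)), mul(add(SZ, mul(add(Z, mul(Z, SZ)), add(SZ, SSZ))), add(add(Z, SSZ), mul(Z, Z))))))
  step 18: S(S(add(add(SSZ, mul(Z, Z)), mul(add(SZ, mul(add(Z, mul(Z, SZ)), add(SZ, SSZ))), add(add(Z, SSZ), mul(Z, Z))))))
  step 19: S(S(add(S(add(SZ, mul(Z, Z))), mul(add(SZ, mul(add(Z, mul(Z, SZ)), add(SZ, SSZ))), add(add(Z, SSZ), mul(Z, Z))))))
  step 20: S(S(S(add(add(SZ, mul(Z, Z)), mul(add(SZ, mul(add(Z, mul(Z, SZ)), add(SZ, SSZ))), add(add(Z, SSZ), mul(Z, Z)))))))
  step 21: S(S(S(add(S(add(Z, mul(Z, Z))), mul(add(SZ, mul(add(Z, mul(Z, SZ)), add(SZ, SSZ))), add(add(Z, SSZ), mul(Z, Z)))))))
  step 22: S(S(S(S(add(add(Z, mul(Z, Z)), mul(add(SZ, mul(add(Z, mul(Z, SZ)), add(SZ, SSZ))), add(add(Z, SSZ), mul(Z, Z))))))))
  step 23: S(S(S(S(add(mul(Z, Z), mul(add(SZ, mul(add(Z, mul(Z, SZ)), add(SZ, SSZ))), add(add(Z, SSZ), mul(Z, Z))))))))
  step 24: S(S(S(S(add(Z, mul(add(SZ, mul(add(Z, mul(Z, SZ)), add(SZ, SSZ))), add(add(Z, SSZ), mul(Z, Z))))))))
  step 25: S(S(S(S(mul(add(SZ, mul(add(Z, mul(Z, SZ)), add(SZ, SSZ))), add(add(Z, SSZ), mul(Z, Z)))))))
  step 26: S(S(S(S(mul(S(add(Z, mul(add(Z, mul(Z, SZ)), add(SZ, SSZ)))), add(add(Z, SSZ), mul(Z, Z)))))))
  step 27: S(S(S(S(add(add(add(Z, SSZ), mul(Z, Z)), mul(add(Z, mul(add(Z, mul(Z, SZ)), add(SZ, SSZ))), add(add(Z, SSZ), mul(Z, Z))))))))
  step 28: S(S(S(S(add(add(SSZ, mul(Z, Z)), mul(add(Z, mul(add(Z, mul(Z, SZ)), add(SZ, SSZ))), add(add(Z, SSZ), mul(Z, Z))))))))
  step 29: S(S(S(S(add(S(add(SZ, mul(Z, Z))), mul(add(Z, mul(add(Z, mul(Z, SZ)), add(SZ, SSZ))), add(add(Z, SSZ), mul(Z, Z))))))))
  step 30: S(S(S(S(S(add(add(SZ, mul(Z, Z)), mul(add(Z, mul(add(Z, mul(Z, SZ)), add(SZ, SSZ))), add(add(Z, SSZ), mul(Z, Z)))))))))
  step 31: S(S(S(S(S(add(S(add(Z, mul(Z, Z))), mul(add(Z, mul(add(Z, mul(Z, SZ)), add(SZ, SSZ))), add(add(Z, SSZ), mul(Z, Z)))))))))
  step 32: S(S(S(S(S(S(add(add(Z, mul(Z, Z)), mul(add(Z, mul(add(Z, mul(Z, SZ)), add(SZ, SSZ))), add(add(Z, SSZ), mul(Z, Z))))))))))
  step 33: S(S(S(S(S(S(add(mul(Z, Z), mul(add(Z, mul(add(Z, mul(Z, SZ)), add(SZ, SSZ))), add(add(Z, SSZ), mul(Z, Z))))))))))
  step 34: S(S(S(S(S(S(add(Z, mul(add(Z, mul(add(Z, mul(Z, SZ)), add(SZ, SSZ))), add(add(Z, SSZ), mul(Z, Z))))))))))
  step 35: S(S(S(S(S(S(mul(add(Z, mul(add(Z, mul(Z, SZ)), add(SZ, SSZ))), add(add(Z, SSZ), mul(Z, Z)))))))))
  step 36: S(S(S(S(S(S(mul(mul(add(Z, mul(Z, SZ)), add(SZ, SSZ)), add(add(Z, SSZ), mul(Z, Z)))))))))
  step 37: S(S(S(S(S(S(mul(mul(mul(Z, SZ), add(SZ, SSZ)), add(add(Z, SSZ), mul(Z, Z)))))))))
  step 38: S(S(S(S(S(S(mul(mul(Z, add(SZ, SSZ)), add(add(Z, SSZ), mul(Z, Z)))))))))
  step 39: S(S(S(S(S(S(mul(Z, add(add(Z, SSZ), mul(Z, Z)))))))))
  step 40: S^6(Z)

Term B:
  start: mul(add(mul(SZ, SSSZ), mul(Z, Z)), add(Z, add(SZ, SSZ)))
  step 1: mul(add(add(SSSZ, mul(Z, SSSZ)), mul(Z, Z)), add(Z, add(SZ, SSZ)))
  step 2: mul(add(S(add(SSZ, mul(Z, SSSZ))), mul(Z, Z)), add(Z, add(SZ, SSZ)))
  step 3: mul(S(add(add(SSZ, mul(Z, SSSZ)), mul(Z, Z))), add(Z, add(SZ, SSZ)))
  step 4: add(add(Z, add(SZ, SSZ)), mul(add(add(SSZ, mul(Z, SSSZ)), mul(Z, Z)), add(Z, add(SZ, SSZ))))
  step 5: add(add(SZ, SSZ), mul(add(add(SSZ, mul(Z, SSSZ)), mul(Z, Z)), add(Z, add(SZ, SSZ))))
  step 6: add(S(add(Z, SSZ)), mul(add(add(SSZ, mul(Z, SSSZ)), mul(Z, Z)), add(Z, add(SZ, SSZ))))
  step 7: S(add(add(Z, SSZ), mul(add(add(SSZ, mul(Z, SSSZ)), mul(Z, Z)), add(Z, add(SZ, SSZ)))))
  step 8: S(add(SSZ, mul(add(add(SSZ, mul(Z, SSSZ)), mul(Z, Z)), add(Z, add(SZ, SSZ)))))
  step 9: S(S(add(SZ, mul(add(add(SSZ, mul(Z, SSSZ)), mul(Z, Z)), add(Z, add(SZ, SSZ))))))
  step 10: S(S(S(add(Z, mul(add(add(SSZ, mul(Z, SSSZ)), mul(Z, Z)), add(Z, add(SZ, SSZ)))))))
  step 11: S(S(S(mul(add(add(SSZ, mul(Z, SSSZ)), mul(Z, Z)), add(Z, add(SZ, SSZ))))))
  step 12: S(S(S(mul(add(S(add(SZ, mul(Z, SSSZ))), mul(Z, Z)), add(Z, add(SZ, SSZ))))))
  step 13: S(S(S(mul(S(add(add(SZ, mul(Z, SSSZ)), mul(Z, Z))), add(Z, add(SZ, SSZ))))))
  step 14: S(S(S(add(add(Z, add(SZ, SSZ)), mul(add(add(SZ, mul(Z, SSSZ)), mul(Z, Z)), add(Z, add(SZ, SSZ)))))))
  step 15: S(S(S(add(add(SZ, SSZ), mul(add(add(SZ, mul(Z, SSSZ)), mul(Z, Z)), add(Z, add(SZ, SSZ)))))))
  step 16: S(S(S(add(S(add(Z, SSZ)), mul(add(add(SZ, mul(Z, SSSZ)), mul(Z, Z)), add(Z, add(SZ, SSZ)))))))
  step 17: S(S(S(S(add(add(Z, SSZ), mul(add(add(SZ, mul(Z, SSSZ)), mul(Z, Z)), add(Z, add(SZ, SSZ))))))))
  step 18: S(S(S(S(add(SSZ, mul(add(add(SZ, mul(Z, SSSZ)), mul(Z, Z)), add(Z, add(SZ, SSZ))))))))
  step 19: S(S(S(S(S(add(SZ, mul(add(add(SZ, mul(Z, SSSZ)), mul(Z, Z)), add(Z, add(SZ, SSZ)))))))))
  step 20: S(S(S(S(S(S(add(Z, mul(add(add(SZ, mul(Z, SSSZ)), mul(Z, Z)), add(Z, add(SZ, SSZ))))))))))
  step 21: S(S(S(S(S(S(mul(add(add(SZ, mul(Z, SSSZ)), mul(Z, Z)), add(Z, add(SZ, SSZ)))))))))
  step 22: S(S(S(S(S(S(mul(add(S(add(Z, mul(Z, SSSZ))), mul(Z, Z)), add(Z, add(SZ, SSZ)))))))))
  step 23: S(S(S(S(S(S(mul(S(add(add(Z, mul(Z, SSSZ)), mul(Z, Z))), add(Z, add(SZ, SSZ)))))))))
  step 24: S(S(S(S(S(S(add(add(Z, add(SZ, SSZ)), mul(add(add(Z, mul(Z, SSSZ)), mul(Z, Z)), add(Z, add(SZ, SSZ))))))))))
  step 25: S(S(S(S(S(S(add(add(SZ, SSZ), mul(add(add(Z, mul(Z, SSSZ)), mul(Z, Z)), add(Z, add(SZ, SSZ))))))))))
  step 26: S(S(S(S(S(S(add(S(add(Z, SSZ)), mul(add(add(Z, mul(Z, SSSZ)), mul(Z, Z)), add(Z, add(SZ, SSZ))))))))))
  step 27: S(S(S(S(S(S(S(add(add(Z, SSZ), mul(add(add(Z, mul(Z, SSSZ)), mul(Z, Z)), add(Z, add(SZ, SSZ)))))))))))
  step 28: S(S(S(S(S(S(S(add(SSZ, mul(add(add(Z, mul(Z, SSSZ)), mul(Z, Z)), add(Z, add(SZ, SSZ)))))))))))
  step 29: S(S(S(S(S(S(S(S(add(SZ, mul(add(add(Z, mul(Z, SSSZ)), mul(Z, Z)), add(Z, add(SZ, SSZ))))))))))))
  step 30: S(S(S(S(S(S(S(S(S(add(Z, mul(add(add(Z, mul(Z, SSSZ)), mul(Z, Z)), add(Z, add(SZ, SSZ)))))))))))))
  step 31: S(S(S(S(S(S(S(S(S(mul(add(add(Z, mul(Z, SSSZ)), mul(Z, Z)), add(Z, add(SZ, SSZ))))))))))))
  step 32: S(S(S(S(S(S(S(S(S(mul(add(mul(Z, SSSZ), mul(Z, Z)), add(Z, add(SZ, SSZ))))))))))))
  step 33: S(S(S(S(S(S(S(S(S(mul(add(Z, mul(Z, Z)), add(Z, add(SZ, SSZ))))))))))))
  step 34: S(S(S(S(S(S(S(S(S(mul(mul(Z, Z), add(Z, add(SZ, SSZ))))))))))))
  step 35: S(S(S(S(S(S(S(S(S(mul(Z, add(Z, add(SZ, SSZ))))))))))))
  step 36: S^9(Z)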